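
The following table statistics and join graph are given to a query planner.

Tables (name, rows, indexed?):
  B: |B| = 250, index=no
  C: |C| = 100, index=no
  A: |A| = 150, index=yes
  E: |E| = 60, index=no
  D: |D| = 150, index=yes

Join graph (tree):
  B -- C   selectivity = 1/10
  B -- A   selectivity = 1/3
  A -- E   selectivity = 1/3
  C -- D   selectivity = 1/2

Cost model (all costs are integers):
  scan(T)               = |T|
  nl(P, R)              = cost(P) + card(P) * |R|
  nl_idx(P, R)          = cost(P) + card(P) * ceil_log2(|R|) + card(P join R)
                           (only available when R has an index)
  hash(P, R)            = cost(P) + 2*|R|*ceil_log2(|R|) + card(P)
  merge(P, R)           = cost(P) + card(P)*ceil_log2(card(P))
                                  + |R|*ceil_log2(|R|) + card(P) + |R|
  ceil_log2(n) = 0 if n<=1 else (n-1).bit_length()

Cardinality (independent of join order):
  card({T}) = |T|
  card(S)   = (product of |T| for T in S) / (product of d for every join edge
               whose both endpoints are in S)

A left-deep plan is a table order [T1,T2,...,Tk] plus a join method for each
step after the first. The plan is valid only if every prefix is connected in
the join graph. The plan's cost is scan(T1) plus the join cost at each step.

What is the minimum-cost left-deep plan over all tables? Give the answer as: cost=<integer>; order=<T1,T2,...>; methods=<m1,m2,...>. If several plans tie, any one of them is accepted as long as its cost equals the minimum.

Selinger DP (subsets sized 1..n):
  {B}: scan cost=250, card=250
  {C}: scan cost=100, card=100
  {A}: scan cost=150, card=150
  {E}: scan cost=60, card=60
  {D}: scan cost=150, card=150
  {BC}: card=2500; try (C,hash)→1900, (B,merge)→3150, (C,merge)→3300, (B,hash)→4200, (B,nl)→25100, (C,nl)→25250; best=1900 via (C,hash)
  {AB}: card=12500; try (A,hash)→2900, (B,merge)→3750, (A,merge)→3850, (B,hash)→4300, (A,nl_idx)→14750, (B,nl)→37650 …(+1); best=2900 via (A,hash)
  {CD}: card=7500; try (C,hash)→1700, (D,merge)→2250, (C,merge)→2300, (D,hash)→2600, (D,nl_idx)→8400, (D,nl)→15100 …(+1); best=1700 via (C,hash)
  {AE}: card=3000; try (E,hash)→1020, (A,merge)→1830, (E,merge)→1920, (A,hash)→2520, (A,nl_idx)→3540, (A,nl)→9060 …(+1); best=1020 via (E,hash)
  {ABC}: card=125000; try (A,hash)→6800, (C,hash)→16800, (A,merge)→35750, (A,nl_idx)→146900, (C,merge)→191200, (A,nl)→376900 …(+1); best=6800 via (A,hash)
  {BCD}: card=187500; try (D,hash)→6800, (B,hash)→13200, (D,merge)→35750, (B,merge)→108950, (D,nl_idx)→209400, (D,nl)→376900 …(+1); best=6800 via (D,hash)
  {ABE}: card=250000; try (B,hash)→8020, (E,hash)→16120, (B,merge)→42270, (E,merge)→190820, (B,nl)→751020, (E,nl)→752900; best=8020 via (B,hash)
  {ABCE}: card=2500000; try (E,hash)→132520, (C,hash)→259420, (E,merge)→2257220, (C,merge)→4758820, (E,nl)→7506800, (C,nl)→25008020; best=132520 via (E,hash)
  {ABCD}: card=9375000; try (D,hash)→134200, (A,hash)→196700, (D,merge)→2258150, (A,merge)→3570650, (D,nl_idx)→10381800, (A,nl_idx)→10881800 …(+2); best=134200 via (D,hash)
  {ABCDE}: card=187500000; try (D,hash)→2634920, (E,hash)→9509920, (D,merge)→57633870, (D,nl_idx)→207632520, (E,merge)→234509620, (D,nl)→375132520 …(+1); best=2634920 via (D,hash)

cost=2634920; order=B,C,A,E,D; methods=hash,hash,hash,hash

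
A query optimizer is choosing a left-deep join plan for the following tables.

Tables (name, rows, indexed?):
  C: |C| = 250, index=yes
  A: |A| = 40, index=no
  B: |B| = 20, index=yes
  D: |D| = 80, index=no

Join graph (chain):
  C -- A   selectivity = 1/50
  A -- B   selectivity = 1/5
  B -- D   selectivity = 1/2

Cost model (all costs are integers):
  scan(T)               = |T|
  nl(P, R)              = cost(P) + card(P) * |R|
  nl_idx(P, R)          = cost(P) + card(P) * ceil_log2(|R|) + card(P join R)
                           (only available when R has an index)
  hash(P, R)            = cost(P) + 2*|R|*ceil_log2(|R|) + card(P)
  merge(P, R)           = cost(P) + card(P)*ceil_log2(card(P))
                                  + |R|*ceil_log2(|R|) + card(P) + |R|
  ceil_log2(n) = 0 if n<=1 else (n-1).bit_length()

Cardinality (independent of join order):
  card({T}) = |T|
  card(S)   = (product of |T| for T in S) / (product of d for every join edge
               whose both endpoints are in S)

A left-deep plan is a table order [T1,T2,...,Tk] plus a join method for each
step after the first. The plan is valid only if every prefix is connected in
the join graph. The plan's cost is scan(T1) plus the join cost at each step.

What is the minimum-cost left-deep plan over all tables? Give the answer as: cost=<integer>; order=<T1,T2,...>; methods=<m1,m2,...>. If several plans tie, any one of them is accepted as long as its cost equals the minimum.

Selinger DP (subsets sized 1..n):
  {C}: scan cost=250, card=250
  {A}: scan cost=40, card=40
  {B}: scan cost=20, card=20
  {D}: scan cost=80, card=80
  {AC}: card=200; try (C,nl_idx)→560, (A,hash)→980, (C,merge)→2570, (A,merge)→2780, (C,hash)→4080, (C,nl)→10040 …(+1); best=560 via (C,nl_idx)
  {AB}: card=160; try (B,hash)→280, (B,nl_idx)→400, (A,merge)→420, (B,merge)→440, (A,hash)→520, (A,nl)→820 …(+1); best=280 via (B,hash)
  {BD}: card=800; try (B,hash)→360, (D,merge)→780, (B,merge)→840, (D,hash)→1160, (B,nl_idx)→1280, (D,nl)→1620 …(+1); best=360 via (B,hash)
  {ABC}: card=800; try (B,hash)→960, (C,nl_idx)→2360, (B,nl_idx)→2360, (B,merge)→2480, (C,merge)→3970, (C,hash)→4440 …(+2); best=960 via (B,hash)
  {ABD}: card=6400; try (D,hash)→1560, (A,hash)→1640, (D,merge)→2360, (A,merge)→9440, (D,nl)→13080, (A,nl)→32360; best=1560 via (D,hash)
  {ABCD}: card=32000; try (D,hash)→2880, (D,merge)→10400, (C,hash)→11960, (D,nl)→64960, (C,nl_idx)→84760, (C,merge)→93410 …(+1); best=2880 via (D,hash)

cost=2880; order=A,C,B,D; methods=nl_idx,hash,hash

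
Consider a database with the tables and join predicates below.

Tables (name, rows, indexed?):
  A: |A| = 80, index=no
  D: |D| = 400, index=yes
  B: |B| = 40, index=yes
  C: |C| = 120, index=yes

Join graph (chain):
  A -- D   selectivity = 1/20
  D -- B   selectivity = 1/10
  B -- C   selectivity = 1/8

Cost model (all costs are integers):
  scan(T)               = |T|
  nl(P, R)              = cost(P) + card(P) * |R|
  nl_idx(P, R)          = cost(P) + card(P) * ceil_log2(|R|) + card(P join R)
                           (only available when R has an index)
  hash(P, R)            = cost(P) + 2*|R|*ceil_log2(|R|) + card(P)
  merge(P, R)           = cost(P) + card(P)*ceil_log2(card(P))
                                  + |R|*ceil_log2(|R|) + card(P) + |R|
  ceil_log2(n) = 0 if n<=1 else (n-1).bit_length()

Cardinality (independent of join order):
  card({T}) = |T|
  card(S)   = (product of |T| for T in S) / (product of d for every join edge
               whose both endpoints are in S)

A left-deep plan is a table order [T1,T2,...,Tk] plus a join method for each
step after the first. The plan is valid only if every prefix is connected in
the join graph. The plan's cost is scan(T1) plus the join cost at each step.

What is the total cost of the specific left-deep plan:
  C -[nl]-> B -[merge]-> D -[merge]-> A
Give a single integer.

step 1: scan C: cost=120, card=120
step 2: join B via nl
    card(P join B) = 120*40/(8) = 600
    cost = 120 + 120*40 = 4920
step 3: join D via merge
    card(P join D) = 600*400/(10) = 24000
    cost = 4920 + 600*10 + 400*9 + 600 + 400 = 15520
step 4: join A via merge
    card(P join A) = 24000*80/(20) = 96000
    cost = 15520 + 24000*15 + 80*7 + 24000 + 80 = 400160

400160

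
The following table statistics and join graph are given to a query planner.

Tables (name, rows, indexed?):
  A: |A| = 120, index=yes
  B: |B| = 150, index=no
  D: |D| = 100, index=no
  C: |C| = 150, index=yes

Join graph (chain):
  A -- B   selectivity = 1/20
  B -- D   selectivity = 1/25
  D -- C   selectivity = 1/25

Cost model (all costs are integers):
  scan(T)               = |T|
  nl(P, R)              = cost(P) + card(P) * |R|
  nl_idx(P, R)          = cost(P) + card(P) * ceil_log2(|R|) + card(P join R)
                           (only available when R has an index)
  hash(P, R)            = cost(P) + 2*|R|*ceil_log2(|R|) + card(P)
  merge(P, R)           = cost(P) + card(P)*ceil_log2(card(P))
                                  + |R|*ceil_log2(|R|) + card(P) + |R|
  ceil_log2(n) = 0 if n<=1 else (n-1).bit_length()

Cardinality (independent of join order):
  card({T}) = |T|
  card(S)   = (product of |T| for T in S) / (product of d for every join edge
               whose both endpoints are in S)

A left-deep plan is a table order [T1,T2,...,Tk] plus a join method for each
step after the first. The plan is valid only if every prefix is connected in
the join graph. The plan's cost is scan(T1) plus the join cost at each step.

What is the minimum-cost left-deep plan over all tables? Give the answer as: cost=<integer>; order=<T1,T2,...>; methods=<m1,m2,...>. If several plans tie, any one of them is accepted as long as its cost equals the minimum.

cost=9780; order=D,C,B,A; methods=nl_idx,hash,hash

Selinger DP (subsets sized 1..n):
  {A}: scan cost=120, card=120
  {B}: scan cost=150, card=150
  {D}: scan cost=100, card=100
  {C}: scan cost=150, card=150
  {AB}: card=900; try (A,hash)→1980, (A,nl_idx)→2100, (B,merge)→2430, (A,merge)→2460, (B,hash)→2640, (B,nl)→18120 …(+1); best=1980 via (A,hash)
  {BD}: card=600; try (D,hash)→1700, (B,merge)→2250, (D,merge)→2300, (B,hash)→2600, (B,nl)→15100, (D,nl)→15150; best=1700 via (D,hash)
  {CD}: card=600; try (C,nl_idx)→1500, (D,hash)→1700, (C,merge)→2250, (D,merge)→2300, (C,hash)→2600, (C,nl)→15100 …(+1); best=1500 via (C,nl_idx)
  {ABD}: card=3600; try (A,hash)→3980, (D,hash)→4280, (A,merge)→9260, (A,nl_idx)→9500, (D,merge)→12680, (A,nl)→73700 …(+1); best=3980 via (A,hash)
  {BCD}: card=3600; try (B,hash)→4500, (C,hash)→4700, (B,merge)→9450, (C,merge)→9650, (C,nl_idx)→10100, (B,nl)→91500 …(+1); best=4500 via (B,hash)
  {ABCD}: card=21600; try (A,hash)→9780, (C,hash)→9980, (A,nl_idx)→51300, (C,merge)→52130, (A,merge)→52260, (C,nl_idx)→54380 …(+2); best=9780 via (A,hash)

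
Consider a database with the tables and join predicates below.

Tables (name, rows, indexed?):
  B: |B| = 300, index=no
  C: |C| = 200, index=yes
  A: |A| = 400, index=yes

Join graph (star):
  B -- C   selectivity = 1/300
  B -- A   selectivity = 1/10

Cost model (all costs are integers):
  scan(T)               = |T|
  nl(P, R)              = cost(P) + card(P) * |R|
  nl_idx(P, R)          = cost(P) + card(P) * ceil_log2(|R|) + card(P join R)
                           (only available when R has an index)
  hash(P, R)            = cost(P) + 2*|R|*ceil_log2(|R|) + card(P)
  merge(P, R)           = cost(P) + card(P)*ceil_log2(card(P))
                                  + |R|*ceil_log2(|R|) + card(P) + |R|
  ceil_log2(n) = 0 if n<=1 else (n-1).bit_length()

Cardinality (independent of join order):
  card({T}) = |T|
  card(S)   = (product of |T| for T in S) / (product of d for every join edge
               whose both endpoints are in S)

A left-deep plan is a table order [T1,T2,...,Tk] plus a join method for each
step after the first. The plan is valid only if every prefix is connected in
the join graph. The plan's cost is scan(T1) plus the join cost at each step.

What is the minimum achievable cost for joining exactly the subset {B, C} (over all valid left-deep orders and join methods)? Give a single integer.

Selinger DP over subsets of {B,C}:
  {B}: scan cost=300, card=300
  {C}: scan cost=200, card=200
  {BC}: card=200; try (C,nl_idx)→2900, (C,hash)→3800, (B,merge)→5000, (C,merge)→5100, (B,hash)→5800, (B,nl)→60200 …(+1); best=2900 via (C,nl_idx)

2900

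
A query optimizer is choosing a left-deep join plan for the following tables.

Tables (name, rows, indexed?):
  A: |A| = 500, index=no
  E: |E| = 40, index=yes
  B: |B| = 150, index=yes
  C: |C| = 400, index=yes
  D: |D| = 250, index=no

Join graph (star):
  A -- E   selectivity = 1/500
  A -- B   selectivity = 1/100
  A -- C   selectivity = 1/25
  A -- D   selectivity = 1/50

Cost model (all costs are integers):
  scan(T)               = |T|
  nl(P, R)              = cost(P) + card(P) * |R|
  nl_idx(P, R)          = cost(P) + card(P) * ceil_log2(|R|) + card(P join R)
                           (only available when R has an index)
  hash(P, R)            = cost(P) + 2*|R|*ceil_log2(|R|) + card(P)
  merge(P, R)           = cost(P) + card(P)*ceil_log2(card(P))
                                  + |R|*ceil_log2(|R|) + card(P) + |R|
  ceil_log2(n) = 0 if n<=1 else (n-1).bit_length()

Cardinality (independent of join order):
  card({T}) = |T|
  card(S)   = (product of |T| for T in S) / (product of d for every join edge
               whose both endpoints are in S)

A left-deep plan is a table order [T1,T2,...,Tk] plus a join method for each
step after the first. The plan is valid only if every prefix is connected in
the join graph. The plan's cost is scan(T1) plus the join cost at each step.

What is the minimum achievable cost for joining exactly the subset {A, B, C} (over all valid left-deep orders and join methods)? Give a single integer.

11350

Selinger DP over subsets of {A,B,C}:
  {A}: scan cost=500, card=500
  {B}: scan cost=150, card=150
  {C}: scan cost=400, card=400
  {AB}: card=750; try (B,hash)→3400, (B,nl_idx)→5250, (A,merge)→6500, (B,merge)→6850, (A,hash)→9300, (A,nl)→75150 …(+1); best=3400 via (B,hash)
  {AC}: card=8000; try (C,hash)→8200, (A,merge)→9400, (C,merge)→9500, (A,hash)→9800, (C,nl_idx)→13000, (A,nl)→200400 …(+1); best=8200 via (C,hash)
  {ABC}: card=12000; try (C,hash)→11350, (C,merge)→15650, (B,hash)→18600, (C,nl_idx)→22150, (B,nl_idx)→84200, (B,merge)→121550 …(+2); best=11350 via (C,hash)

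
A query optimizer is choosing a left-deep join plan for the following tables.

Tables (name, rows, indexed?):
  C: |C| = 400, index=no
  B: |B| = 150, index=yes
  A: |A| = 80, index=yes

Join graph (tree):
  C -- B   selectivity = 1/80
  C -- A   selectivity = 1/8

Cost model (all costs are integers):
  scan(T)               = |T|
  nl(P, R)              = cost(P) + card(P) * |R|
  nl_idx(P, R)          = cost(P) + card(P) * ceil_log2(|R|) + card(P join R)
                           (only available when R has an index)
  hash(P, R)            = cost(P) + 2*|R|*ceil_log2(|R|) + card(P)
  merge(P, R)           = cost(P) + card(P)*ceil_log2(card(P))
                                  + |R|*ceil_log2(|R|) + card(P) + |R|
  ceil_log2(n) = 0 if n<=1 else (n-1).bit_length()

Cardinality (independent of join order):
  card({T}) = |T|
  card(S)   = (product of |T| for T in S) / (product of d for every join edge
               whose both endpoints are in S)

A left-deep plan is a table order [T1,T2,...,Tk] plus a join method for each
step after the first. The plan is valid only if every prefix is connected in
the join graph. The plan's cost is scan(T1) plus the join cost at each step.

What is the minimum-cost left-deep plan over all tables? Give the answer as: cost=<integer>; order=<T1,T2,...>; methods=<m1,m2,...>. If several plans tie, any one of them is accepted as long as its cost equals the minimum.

cost=5070; order=C,B,A; methods=hash,hash

Selinger DP (subsets sized 1..n):
  {C}: scan cost=400, card=400
  {B}: scan cost=150, card=150
  {A}: scan cost=80, card=80
  {BC}: card=750; try (B,hash)→3200, (B,nl_idx)→4350, (C,merge)→5500, (B,merge)→5750, (C,hash)→7500, (C,nl)→60150 …(+1); best=3200 via (B,hash)
  {AC}: card=4000; try (A,hash)→1920, (C,merge)→4720, (A,merge)→5040, (A,nl_idx)→7200, (C,hash)→7360, (C,nl)→32080 …(+1); best=1920 via (A,hash)
  {ABC}: card=7500; try (A,hash)→5070, (B,hash)→8320, (A,merge)→12090, (A,nl_idx)→15950, (B,nl_idx)→41420, (B,merge)→55270 …(+2); best=5070 via (A,hash)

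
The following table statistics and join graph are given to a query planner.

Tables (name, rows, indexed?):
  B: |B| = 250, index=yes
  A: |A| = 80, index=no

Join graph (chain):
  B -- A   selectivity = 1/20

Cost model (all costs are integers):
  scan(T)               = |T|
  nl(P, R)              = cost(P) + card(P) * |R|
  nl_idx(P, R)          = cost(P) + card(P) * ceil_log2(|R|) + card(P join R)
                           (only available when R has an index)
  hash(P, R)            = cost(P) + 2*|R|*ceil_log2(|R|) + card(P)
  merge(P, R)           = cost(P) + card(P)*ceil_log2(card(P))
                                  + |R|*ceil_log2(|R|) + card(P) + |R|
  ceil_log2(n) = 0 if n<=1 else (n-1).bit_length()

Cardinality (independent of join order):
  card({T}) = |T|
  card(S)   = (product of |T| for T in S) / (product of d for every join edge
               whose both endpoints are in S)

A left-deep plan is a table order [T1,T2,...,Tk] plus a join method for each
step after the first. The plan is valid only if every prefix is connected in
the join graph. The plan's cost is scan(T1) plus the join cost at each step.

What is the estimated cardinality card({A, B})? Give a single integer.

1000

Tables in S: A(80), B(250)
Edges inside S: B-A(d=20)
numerator = 80 * 250 = 20000
denominator = 20 = 20
card(S) = 20000 / 20 = 1000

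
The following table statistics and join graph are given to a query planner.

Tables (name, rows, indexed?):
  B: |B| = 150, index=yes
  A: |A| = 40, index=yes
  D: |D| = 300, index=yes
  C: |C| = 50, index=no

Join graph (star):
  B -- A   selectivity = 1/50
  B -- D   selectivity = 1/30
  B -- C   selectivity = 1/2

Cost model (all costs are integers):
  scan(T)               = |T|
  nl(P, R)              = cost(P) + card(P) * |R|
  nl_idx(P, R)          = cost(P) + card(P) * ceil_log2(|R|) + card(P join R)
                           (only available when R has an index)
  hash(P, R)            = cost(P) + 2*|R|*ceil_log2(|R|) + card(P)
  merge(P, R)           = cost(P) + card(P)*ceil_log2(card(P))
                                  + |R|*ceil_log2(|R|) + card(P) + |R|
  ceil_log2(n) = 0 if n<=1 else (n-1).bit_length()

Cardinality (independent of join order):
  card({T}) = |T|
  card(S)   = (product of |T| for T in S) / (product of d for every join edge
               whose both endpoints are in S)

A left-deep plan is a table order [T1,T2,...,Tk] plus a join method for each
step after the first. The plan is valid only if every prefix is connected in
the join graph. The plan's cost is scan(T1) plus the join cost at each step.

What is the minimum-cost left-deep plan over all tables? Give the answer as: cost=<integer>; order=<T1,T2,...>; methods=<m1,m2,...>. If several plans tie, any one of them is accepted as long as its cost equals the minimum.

Selinger DP (subsets sized 1..n):
  {B}: scan cost=150, card=150
  {A}: scan cost=40, card=40
  {D}: scan cost=300, card=300
  {C}: scan cost=50, card=50
  {AB}: card=120; try (B,nl_idx)→480, (A,hash)→780, (A,nl_idx)→1170, (B,merge)→1670, (A,merge)→1780, (B,hash)→2480 …(+2); best=480 via (B,nl_idx)
  {BD}: card=1500; try (D,nl_idx)→3000, (B,hash)→3000, (B,nl_idx)→4200, (D,merge)→4500, (B,merge)→4650, (D,hash)→5700 …(+2); best=3000 via (D,nl_idx)
  {BC}: card=3750; try (C,hash)→900, (B,merge)→1750, (C,merge)→1850, (B,hash)→2500, (B,nl_idx)→4200, (B,nl)→7550 …(+1); best=900 via (C,hash)
  {ABD}: card=1200; try (D,nl_idx)→2760, (D,merge)→4440, (A,hash)→4980, (D,hash)→6000, (A,nl_idx)→13200, (A,merge)→21280 …(+2); best=2760 via (D,nl_idx)
  {ABC}: card=3000; try (C,hash)→1200, (C,merge)→1790, (A,hash)→5130, (C,nl)→6480, (A,nl_idx)→26400, (A,merge)→49930 …(+1); best=1200 via (C,hash)
  {BCD}: card=37500; try (C,hash)→5100, (D,hash)→10050, (C,merge)→21350, (D,merge)→52650, (D,nl_idx)→72150, (C,nl)→78000 …(+1); best=5100 via (C,hash)
  {ABCD}: card=30000; try (C,hash)→4560, (D,hash)→9600, (C,merge)→17510, (A,hash)→43080, (D,merge)→43200, (D,nl_idx)→58200 …(+5); best=4560 via (C,hash)

cost=4560; order=A,B,D,C; methods=nl_idx,nl_idx,hash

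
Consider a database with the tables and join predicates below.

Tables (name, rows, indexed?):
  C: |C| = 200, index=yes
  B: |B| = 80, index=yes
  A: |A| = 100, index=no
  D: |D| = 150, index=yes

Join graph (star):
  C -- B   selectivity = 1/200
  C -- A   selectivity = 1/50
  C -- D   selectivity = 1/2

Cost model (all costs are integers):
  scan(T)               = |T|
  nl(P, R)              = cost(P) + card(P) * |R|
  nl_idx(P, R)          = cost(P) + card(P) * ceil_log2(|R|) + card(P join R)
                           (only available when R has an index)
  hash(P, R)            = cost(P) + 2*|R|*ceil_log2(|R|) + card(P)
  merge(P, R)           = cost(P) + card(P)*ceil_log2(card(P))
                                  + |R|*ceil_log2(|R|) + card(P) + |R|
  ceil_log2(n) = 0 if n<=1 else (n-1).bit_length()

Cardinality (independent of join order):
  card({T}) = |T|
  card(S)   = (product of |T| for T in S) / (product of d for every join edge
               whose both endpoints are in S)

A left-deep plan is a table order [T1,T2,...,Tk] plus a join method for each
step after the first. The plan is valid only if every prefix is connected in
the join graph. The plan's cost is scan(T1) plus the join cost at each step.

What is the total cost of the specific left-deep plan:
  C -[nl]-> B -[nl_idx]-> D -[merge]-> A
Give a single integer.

107640

step 1: scan C: cost=200, card=200
step 2: join B via nl
    card(P join B) = 200*80/(200) = 80
    cost = 200 + 200*80 = 16200
step 3: join D via nl_idx
    card(P join D) = 80*150/(2) = 6000
    cost = 16200 + 80*8 + 6000 = 22840
step 4: join A via merge
    card(P join A) = 6000*100/(50) = 12000
    cost = 22840 + 6000*13 + 100*7 + 6000 + 100 = 107640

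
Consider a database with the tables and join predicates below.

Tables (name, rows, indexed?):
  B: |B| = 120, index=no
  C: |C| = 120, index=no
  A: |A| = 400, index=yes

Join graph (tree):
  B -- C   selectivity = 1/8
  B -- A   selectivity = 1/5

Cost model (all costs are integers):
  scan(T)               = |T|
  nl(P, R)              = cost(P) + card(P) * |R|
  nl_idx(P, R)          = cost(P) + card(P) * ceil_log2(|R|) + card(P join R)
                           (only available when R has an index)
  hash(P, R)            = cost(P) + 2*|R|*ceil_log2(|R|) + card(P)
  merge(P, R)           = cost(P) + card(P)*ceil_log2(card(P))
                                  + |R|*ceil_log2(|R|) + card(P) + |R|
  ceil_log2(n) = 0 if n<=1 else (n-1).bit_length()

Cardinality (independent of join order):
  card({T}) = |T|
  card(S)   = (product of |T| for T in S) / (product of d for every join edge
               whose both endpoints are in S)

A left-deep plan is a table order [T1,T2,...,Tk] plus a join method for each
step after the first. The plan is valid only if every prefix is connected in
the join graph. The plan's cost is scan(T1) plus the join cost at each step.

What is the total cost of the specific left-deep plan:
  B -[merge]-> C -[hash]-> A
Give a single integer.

11040

step 1: scan B: cost=120, card=120
step 2: join C via merge
    card(P join C) = 120*120/(8) = 1800
    cost = 120 + 120*7 + 120*7 + 120 + 120 = 2040
step 3: join A via hash
    card(P join A) = 1800*400/(5) = 144000
    cost = 2040 + 2*400*9 + 1800 = 11040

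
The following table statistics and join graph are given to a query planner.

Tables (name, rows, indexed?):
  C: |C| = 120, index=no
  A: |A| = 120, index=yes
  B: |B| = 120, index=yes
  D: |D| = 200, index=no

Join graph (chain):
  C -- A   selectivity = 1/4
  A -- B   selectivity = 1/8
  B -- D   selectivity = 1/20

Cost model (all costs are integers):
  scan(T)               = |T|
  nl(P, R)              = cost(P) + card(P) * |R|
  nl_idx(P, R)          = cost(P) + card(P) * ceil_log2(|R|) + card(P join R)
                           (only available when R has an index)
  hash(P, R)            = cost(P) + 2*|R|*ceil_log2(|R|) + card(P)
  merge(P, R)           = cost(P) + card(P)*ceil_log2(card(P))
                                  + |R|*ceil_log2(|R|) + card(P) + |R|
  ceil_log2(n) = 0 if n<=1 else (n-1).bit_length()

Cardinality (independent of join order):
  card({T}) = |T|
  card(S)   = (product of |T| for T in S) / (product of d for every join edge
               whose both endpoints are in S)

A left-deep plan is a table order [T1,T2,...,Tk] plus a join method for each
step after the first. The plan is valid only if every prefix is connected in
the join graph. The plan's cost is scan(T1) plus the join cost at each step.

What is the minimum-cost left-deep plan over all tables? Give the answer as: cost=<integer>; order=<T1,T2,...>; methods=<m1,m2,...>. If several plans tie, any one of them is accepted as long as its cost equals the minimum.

cost=24640; order=D,B,A,C; methods=hash,hash,hash

Selinger DP (subsets sized 1..n):
  {C}: scan cost=120, card=120
  {A}: scan cost=120, card=120
  {B}: scan cost=120, card=120
  {D}: scan cost=200, card=200
  {AC}: card=3600; try (C,hash)→1920, (A,hash)→1920, (C,merge)→2040, (A,merge)→2040, (A,nl_idx)→4560, (C,nl)→14520 …(+1); best=1920 via (C,hash)
  {AB}: card=1800; try (B,hash)→1920, (A,hash)→1920, (B,merge)→2040, (A,merge)→2040, (B,nl_idx)→2760, (A,nl_idx)→2760 …(+2); best=1920 via (B,hash)
  {BD}: card=1200; try (B,hash)→2080, (B,nl_idx)→2800, (D,merge)→2880, (B,merge)→2960, (D,hash)→3440, (D,nl)→24120 …(+1); best=2080 via (B,hash)
  {ABC}: card=54000; try (C,hash)→5400, (B,hash)→7200, (C,merge)→24480, (B,merge)→49680, (B,nl_idx)→81120, (C,nl)→217920 …(+1); best=5400 via (C,hash)
  {ABD}: card=18000; try (A,hash)→4960, (D,hash)→6920, (A,merge)→17440, (D,merge)→25320, (A,nl_idx)→28480, (A,nl)→146080 …(+1); best=4960 via (A,hash)
  {ABCD}: card=540000; try (C,hash)→24640, (D,hash)→62600, (C,merge)→293920, (D,merge)→925200, (C,nl)→2164960, (D,nl)→10805400; best=24640 via (C,hash)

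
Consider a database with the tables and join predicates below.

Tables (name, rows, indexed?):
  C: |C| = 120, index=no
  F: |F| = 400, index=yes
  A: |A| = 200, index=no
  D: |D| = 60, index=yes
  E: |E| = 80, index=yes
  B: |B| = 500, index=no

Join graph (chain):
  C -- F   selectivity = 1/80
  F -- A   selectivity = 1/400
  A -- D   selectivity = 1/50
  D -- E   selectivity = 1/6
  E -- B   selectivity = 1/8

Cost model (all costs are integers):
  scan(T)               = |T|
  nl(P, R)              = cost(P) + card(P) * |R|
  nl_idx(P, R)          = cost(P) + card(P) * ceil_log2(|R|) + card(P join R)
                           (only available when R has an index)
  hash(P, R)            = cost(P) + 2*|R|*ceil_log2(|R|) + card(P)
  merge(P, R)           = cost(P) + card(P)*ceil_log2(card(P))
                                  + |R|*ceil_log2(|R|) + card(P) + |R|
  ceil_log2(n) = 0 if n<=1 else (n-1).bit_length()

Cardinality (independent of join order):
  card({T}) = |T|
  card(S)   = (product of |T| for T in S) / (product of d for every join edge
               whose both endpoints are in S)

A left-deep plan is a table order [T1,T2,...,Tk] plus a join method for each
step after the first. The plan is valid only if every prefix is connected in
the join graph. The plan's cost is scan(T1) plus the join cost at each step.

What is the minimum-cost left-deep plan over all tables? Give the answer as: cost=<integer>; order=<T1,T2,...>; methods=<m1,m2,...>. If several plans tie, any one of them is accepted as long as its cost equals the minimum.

cost=20320; order=A,F,D,C,E,B; methods=nl_idx,hash,hash,hash,hash

Selinger DP (subsets sized 1..n):
  {C}: scan cost=120, card=120
  {F}: scan cost=400, card=400
  {A}: scan cost=200, card=200
  {D}: scan cost=60, card=60
  {E}: scan cost=80, card=80
  {B}: scan cost=500, card=500
  {CF}: card=600; try (F,nl_idx)→1800, (C,hash)→2480, (F,merge)→5080, (C,merge)→5360, (F,hash)→7440, (F,nl)→48120 …(+1); best=1800 via (F,nl_idx)
  {AF}: card=200; try (F,nl_idx)→2200, (A,hash)→4000, (F,merge)→6000, (A,merge)→6200, (F,hash)→7600, (F,nl)→80200 …(+1); best=2200 via (F,nl_idx)
  {AD}: card=240; try (D,hash)→1120, (D,nl_idx)→1640, (A,merge)→2280, (D,merge)→2420, (A,hash)→3320, (A,nl)→12060 …(+1); best=1120 via (D,hash)
  {DE}: card=800; try (D,hash)→880, (E,merge)→1120, (D,merge)→1140, (E,hash)→1240, (E,nl_idx)→1280, (D,nl_idx)→1360 …(+2); best=880 via (D,hash)
  {BE}: card=5000; try (E,hash)→2120, (B,merge)→5720, (E,merge)→6140, (E,nl_idx)→9000, (B,hash)→9160, (B,nl)→40080 …(+1); best=2120 via (E,hash)
  {ACF}: card=300; try (C,hash)→4080, (C,merge)→4960, (A,hash)→5600, (A,merge)→10200, (C,nl)→26200, (A,nl)→121800; best=4080 via (C,hash)
  {ADF}: card=240; try (D,hash)→3120, (F,nl_idx)→3520, (D,nl_idx)→3640, (D,merge)→4420, (F,merge)→7280, (F,hash)→8560 …(+2); best=3120 via (D,hash)
  {ADE}: card=3200; try (E,hash)→2480, (E,merge)→3920, (A,hash)→4880, (E,nl_idx)→6000, (A,merge)→11480, (E,nl)→20320 …(+1); best=2480 via (E,hash)
  {BDE}: card=50000; try (D,hash)→7840, (B,hash)→10680, (B,merge)→14680, (D,merge)→72540, (D,nl_idx)→82120, (D,nl)→302120 …(+1); best=7840 via (D,hash)
  {ACDF}: card=360; try (C,hash)→5040, (D,hash)→5100, (D,nl_idx)→6240, (C,merge)→6240, (D,merge)→7500, (D,nl)→22080 …(+1); best=5040 via (C,hash)
  {ADEF}: card=3200; try (E,hash)→4480, (E,merge)→5920, (E,nl_idx)→8000, (F,hash)→12880, (E,nl)→22320, (F,nl_idx)→34480 …(+2); best=4480 via (E,hash)
  {ABDE}: card=200000; try (B,hash)→14680, (B,merge)→49080, (A,hash)→61040, (A,merge)→859640, (B,nl)→1602480, (A,nl)→10007840; best=14680 via (B,hash)
  {ACDEF}: card=4800; try (E,hash)→6520, (E,merge)→9280, (C,hash)→9360, (E,nl_idx)→12360, (E,nl)→33840, (C,merge)→47040 …(+1); best=6520 via (E,hash)
  {ABDEF}: card=200000; try (B,hash)→16680, (B,merge)→51080, (F,hash)→221880, (B,nl)→1604480, (F,nl_idx)→2014680, (F,merge)→3818680 …(+1); best=16680 via (B,hash)
  {ABCDEF}: card=300000; try (B,hash)→20320, (B,merge)→78720, (C,hash)→218360, (B,nl)→2406520, (C,merge)→3817640, (C,nl)→24016680; best=20320 via (B,hash)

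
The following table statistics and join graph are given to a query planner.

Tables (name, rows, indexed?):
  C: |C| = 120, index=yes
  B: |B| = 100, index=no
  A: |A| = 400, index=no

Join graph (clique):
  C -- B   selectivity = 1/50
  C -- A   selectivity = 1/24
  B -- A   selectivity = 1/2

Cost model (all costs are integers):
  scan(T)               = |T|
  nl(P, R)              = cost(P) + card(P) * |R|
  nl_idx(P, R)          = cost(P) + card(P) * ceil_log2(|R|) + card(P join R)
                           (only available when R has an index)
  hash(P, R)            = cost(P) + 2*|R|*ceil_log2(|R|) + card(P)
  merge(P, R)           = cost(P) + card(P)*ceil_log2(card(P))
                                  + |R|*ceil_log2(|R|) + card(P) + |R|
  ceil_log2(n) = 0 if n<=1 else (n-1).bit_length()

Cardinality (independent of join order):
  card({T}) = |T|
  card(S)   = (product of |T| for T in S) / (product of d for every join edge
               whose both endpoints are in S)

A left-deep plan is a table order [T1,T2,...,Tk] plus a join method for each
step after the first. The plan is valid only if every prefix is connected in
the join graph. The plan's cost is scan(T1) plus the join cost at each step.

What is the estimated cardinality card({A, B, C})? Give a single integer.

2000

Tables in S: A(400), B(100), C(120)
Edges inside S: C-B(d=50), C-A(d=24), B-A(d=2)
numerator = 400 * 100 * 120 = 4800000
denominator = 50 * 24 * 2 = 2400
card(S) = 4800000 / 2400 = 2000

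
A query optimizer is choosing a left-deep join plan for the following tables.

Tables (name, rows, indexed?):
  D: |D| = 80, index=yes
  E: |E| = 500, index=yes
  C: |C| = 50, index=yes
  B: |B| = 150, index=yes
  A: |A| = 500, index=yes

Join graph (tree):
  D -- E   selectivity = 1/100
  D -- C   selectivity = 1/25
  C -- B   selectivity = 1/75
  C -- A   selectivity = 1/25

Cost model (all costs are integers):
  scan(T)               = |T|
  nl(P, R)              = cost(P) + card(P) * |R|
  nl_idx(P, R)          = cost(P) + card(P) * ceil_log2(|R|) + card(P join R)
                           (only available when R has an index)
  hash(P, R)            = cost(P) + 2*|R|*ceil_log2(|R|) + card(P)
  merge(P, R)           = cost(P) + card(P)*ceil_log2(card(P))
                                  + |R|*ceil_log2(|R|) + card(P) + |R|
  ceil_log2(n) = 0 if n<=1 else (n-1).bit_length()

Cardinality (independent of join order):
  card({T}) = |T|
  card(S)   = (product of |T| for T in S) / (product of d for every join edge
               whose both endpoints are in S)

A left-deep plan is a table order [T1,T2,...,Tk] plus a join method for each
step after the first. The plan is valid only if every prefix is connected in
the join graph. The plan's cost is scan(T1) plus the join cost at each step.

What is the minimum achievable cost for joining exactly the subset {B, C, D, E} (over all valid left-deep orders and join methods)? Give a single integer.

5400

Selinger DP over subsets of {B,C,D,E}:
  {D}: scan cost=80, card=80
  {E}: scan cost=500, card=500
  {C}: scan cost=50, card=50
  {B}: scan cost=150, card=150
  {DE}: card=400; try (E,nl_idx)→1200, (D,hash)→2120, (D,nl_idx)→4400, (E,merge)→5720, (D,merge)→6140, (E,hash)→9160 …(+2); best=1200 via (E,nl_idx)
  {CD}: card=160; try (D,nl_idx)→560, (C,nl_idx)→720, (C,hash)→760, (D,merge)→1040, (C,merge)→1070, (D,hash)→1220 …(+2); best=560 via (D,nl_idx)
  {BC}: card=100; try (B,nl_idx)→550, (C,hash)→900, (C,nl_idx)→1150, (B,merge)→1750, (C,merge)→1850, (B,hash)→2500 …(+2); best=550 via (B,nl_idx)
  {CDE}: card=800; try (C,hash)→2200, (E,nl_idx)→2800, (C,nl_idx)→4400, (C,merge)→5550, (E,merge)→7000, (E,hash)→9720 …(+2); best=2200 via (C,hash)
  {BCD}: card=320; try (D,nl_idx)→1570, (D,hash)→1770, (D,merge)→1990, (B,nl_idx)→2160, (B,hash)→3120, (B,merge)→3350 …(+2); best=1570 via (D,nl_idx)
  {BCDE}: card=1600; try (B,hash)→5400, (E,nl_idx)→6050, (E,merge)→9770, (B,nl_idx)→10200, (E,hash)→10890, (B,merge)→12350 …(+2); best=5400 via (B,hash)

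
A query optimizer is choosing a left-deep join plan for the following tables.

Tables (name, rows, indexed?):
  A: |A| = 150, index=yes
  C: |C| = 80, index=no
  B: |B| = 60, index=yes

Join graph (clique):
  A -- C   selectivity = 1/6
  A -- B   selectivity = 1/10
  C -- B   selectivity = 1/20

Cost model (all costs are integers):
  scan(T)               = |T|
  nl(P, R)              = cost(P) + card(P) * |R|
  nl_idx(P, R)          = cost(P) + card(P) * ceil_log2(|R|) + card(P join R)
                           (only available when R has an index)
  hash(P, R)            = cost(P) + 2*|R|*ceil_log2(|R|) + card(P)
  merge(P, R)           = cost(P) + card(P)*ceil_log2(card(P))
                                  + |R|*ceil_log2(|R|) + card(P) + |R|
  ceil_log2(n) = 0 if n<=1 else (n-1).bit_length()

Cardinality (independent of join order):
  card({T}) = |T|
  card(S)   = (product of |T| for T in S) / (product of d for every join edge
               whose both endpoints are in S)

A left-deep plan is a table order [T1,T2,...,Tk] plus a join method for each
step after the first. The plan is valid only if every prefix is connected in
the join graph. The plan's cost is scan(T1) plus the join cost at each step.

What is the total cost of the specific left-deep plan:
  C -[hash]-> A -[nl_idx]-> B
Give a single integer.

15160

step 1: scan C: cost=80, card=80
step 2: join A via hash
    card(P join A) = 80*150/(6) = 2000
    cost = 80 + 2*150*8 + 80 = 2560
step 3: join B via nl_idx
    card(P join B) = 2000*60/(10*20) = 600
    cost = 2560 + 2000*6 + 600 = 15160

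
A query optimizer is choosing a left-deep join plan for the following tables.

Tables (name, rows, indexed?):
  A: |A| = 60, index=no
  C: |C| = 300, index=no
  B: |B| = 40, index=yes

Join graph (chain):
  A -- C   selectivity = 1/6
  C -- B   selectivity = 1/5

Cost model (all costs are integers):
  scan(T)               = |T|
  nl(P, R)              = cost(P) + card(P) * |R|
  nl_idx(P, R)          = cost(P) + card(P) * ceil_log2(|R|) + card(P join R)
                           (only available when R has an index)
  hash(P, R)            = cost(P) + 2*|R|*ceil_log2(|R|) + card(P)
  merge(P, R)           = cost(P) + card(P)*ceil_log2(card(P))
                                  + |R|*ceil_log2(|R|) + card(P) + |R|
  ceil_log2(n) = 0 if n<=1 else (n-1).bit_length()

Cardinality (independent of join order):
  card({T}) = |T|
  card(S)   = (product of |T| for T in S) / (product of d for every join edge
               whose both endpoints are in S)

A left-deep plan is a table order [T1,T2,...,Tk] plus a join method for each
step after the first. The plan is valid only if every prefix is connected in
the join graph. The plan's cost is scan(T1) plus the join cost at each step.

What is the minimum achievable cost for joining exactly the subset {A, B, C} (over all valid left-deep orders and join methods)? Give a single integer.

4200

Selinger DP over subsets of {A,B,C}:
  {A}: scan cost=60, card=60
  {C}: scan cost=300, card=300
  {B}: scan cost=40, card=40
  {AC}: card=3000; try (A,hash)→1320, (C,merge)→3480, (A,merge)→3720, (C,hash)→5520, (C,nl)→18060, (A,nl)→18300; best=1320 via (A,hash)
  {BC}: card=2400; try (B,hash)→1080, (C,merge)→3320, (B,merge)→3580, (B,nl_idx)→4500, (C,hash)→5480, (C,nl)→12040 …(+1); best=1080 via (B,hash)
  {ABC}: card=24000; try (A,hash)→4200, (B,hash)→4800, (A,merge)→32700, (B,merge)→40600, (B,nl_idx)→43320, (B,nl)→121320 …(+1); best=4200 via (A,hash)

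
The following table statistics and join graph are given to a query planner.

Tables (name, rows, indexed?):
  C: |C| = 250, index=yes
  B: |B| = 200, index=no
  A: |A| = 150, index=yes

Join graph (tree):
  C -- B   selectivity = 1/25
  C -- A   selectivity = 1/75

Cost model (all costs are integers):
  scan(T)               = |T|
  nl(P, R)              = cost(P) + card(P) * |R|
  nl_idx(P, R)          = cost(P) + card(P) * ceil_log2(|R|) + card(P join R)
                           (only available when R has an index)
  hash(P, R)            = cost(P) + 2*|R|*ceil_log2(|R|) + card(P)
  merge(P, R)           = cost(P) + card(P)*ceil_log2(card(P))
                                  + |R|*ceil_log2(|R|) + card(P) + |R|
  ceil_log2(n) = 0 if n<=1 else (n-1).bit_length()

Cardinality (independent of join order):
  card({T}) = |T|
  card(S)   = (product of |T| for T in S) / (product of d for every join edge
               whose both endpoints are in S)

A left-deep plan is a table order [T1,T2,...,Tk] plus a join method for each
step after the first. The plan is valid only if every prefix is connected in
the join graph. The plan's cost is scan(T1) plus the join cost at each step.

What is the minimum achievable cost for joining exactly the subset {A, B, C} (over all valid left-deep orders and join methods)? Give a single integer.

Selinger DP over subsets of {A,B,C}:
  {C}: scan cost=250, card=250
  {B}: scan cost=200, card=200
  {A}: scan cost=150, card=150
  {BC}: card=2000; try (B,hash)→3700, (C,nl_idx)→3800, (C,merge)→4250, (B,merge)→4300, (C,hash)→4400, (C,nl)→50200 …(+1); best=3700 via (B,hash)
  {AC}: card=500; try (C,nl_idx)→1850, (A,nl_idx)→2750, (A,hash)→2900, (C,merge)→3750, (A,merge)→3850, (C,hash)→4300 …(+2); best=1850 via (C,nl_idx)
  {ABC}: card=4000; try (B,hash)→5550, (A,hash)→8100, (B,merge)→8650, (A,nl_idx)→23700, (A,merge)→29050, (B,nl)→101850 …(+1); best=5550 via (B,hash)

5550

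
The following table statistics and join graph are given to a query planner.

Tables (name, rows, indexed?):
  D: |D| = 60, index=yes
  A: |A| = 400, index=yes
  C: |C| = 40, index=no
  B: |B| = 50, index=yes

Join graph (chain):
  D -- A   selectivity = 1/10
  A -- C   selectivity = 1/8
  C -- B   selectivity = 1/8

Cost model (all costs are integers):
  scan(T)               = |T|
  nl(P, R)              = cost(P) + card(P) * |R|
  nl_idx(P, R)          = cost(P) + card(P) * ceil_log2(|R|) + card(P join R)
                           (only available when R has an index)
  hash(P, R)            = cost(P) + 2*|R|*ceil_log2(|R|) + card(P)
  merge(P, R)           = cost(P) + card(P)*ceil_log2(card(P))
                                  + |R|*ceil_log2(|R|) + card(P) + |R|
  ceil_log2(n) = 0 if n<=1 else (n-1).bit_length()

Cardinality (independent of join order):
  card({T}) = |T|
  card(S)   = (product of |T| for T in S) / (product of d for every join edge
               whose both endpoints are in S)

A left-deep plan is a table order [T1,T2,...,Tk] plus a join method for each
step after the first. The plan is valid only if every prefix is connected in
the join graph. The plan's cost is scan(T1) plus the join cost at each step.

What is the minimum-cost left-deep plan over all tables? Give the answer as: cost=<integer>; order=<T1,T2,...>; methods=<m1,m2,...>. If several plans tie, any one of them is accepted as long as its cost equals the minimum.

Selinger DP (subsets sized 1..n):
  {D}: scan cost=60, card=60
  {A}: scan cost=400, card=400
  {C}: scan cost=40, card=40
  {B}: scan cost=50, card=50
  {AD}: card=2400; try (D,hash)→1520, (A,nl_idx)→3000, (A,merge)→4480, (D,merge)→4820, (D,nl_idx)→5200, (A,hash)→7320 …(+2); best=1520 via (D,hash)
  {AC}: card=2000; try (C,hash)→1280, (A,nl_idx)→2400, (A,merge)→4320, (C,merge)→4680, (A,hash)→7280, (A,nl)→16040 …(+1); best=1280 via (C,hash)
  {BC}: card=250; try (B,nl_idx)→530, (C,hash)→580, (B,merge)→670, (C,merge)→680, (B,hash)→680, (B,nl)→2040 …(+1); best=530 via (B,nl_idx)
  {ACD}: card=12000; try (D,hash)→4000, (C,hash)→4400, (D,nl_idx)→25280, (D,merge)→25700, (C,merge)→33000, (C,nl)→97520 …(+1); best=4000 via (D,hash)
  {ABC}: card=12500; try (B,hash)→3880, (A,merge)→6780, (A,hash)→7980, (A,nl_idx)→15280, (B,merge)→25630, (B,nl_idx)→25780 …(+2); best=3880 via (B,hash)
  {ABCD}: card=75000; try (B,hash)→16600, (D,hash)→17100, (B,nl_idx)→151000, (D,nl_idx)→153880, (B,merge)→184350, (D,merge)→191800 …(+2); best=16600 via (B,hash)

cost=16600; order=A,C,D,B; methods=hash,hash,hash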